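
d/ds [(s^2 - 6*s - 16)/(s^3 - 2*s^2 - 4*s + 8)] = (14 - s)/(s^3 - 6*s^2 + 12*s - 8)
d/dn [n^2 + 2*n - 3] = 2*n + 2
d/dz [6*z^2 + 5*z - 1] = 12*z + 5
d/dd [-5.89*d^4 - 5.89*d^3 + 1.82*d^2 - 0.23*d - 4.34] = -23.56*d^3 - 17.67*d^2 + 3.64*d - 0.23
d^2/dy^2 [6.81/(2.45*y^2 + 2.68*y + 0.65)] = (-81.75405*y^2 - 89.42892*y + 6.81*(4.9*y + 2.68)*(9.8*y + 5.36) - 21.68985)/(2.45*y^2 + 2.68*y + 0.65)^3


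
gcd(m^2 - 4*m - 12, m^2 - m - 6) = m + 2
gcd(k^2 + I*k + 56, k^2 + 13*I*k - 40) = k + 8*I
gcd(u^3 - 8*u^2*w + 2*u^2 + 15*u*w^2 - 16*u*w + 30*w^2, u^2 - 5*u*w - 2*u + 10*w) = u - 5*w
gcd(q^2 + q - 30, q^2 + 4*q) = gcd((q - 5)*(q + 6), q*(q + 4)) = 1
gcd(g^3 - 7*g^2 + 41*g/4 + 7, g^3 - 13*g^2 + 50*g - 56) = g - 4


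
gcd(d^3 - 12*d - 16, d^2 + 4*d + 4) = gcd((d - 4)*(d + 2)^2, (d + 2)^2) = d^2 + 4*d + 4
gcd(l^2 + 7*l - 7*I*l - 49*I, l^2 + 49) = l - 7*I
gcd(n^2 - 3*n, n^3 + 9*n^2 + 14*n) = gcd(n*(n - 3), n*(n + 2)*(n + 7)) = n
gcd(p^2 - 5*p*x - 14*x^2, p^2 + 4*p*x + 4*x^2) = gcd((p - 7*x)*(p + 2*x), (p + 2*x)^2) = p + 2*x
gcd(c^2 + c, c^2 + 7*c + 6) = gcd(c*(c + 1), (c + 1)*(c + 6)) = c + 1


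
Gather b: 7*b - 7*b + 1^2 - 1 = 0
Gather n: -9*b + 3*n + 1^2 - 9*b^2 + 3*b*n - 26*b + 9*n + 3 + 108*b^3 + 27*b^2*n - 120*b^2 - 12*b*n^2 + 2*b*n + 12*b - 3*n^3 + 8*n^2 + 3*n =108*b^3 - 129*b^2 - 23*b - 3*n^3 + n^2*(8 - 12*b) + n*(27*b^2 + 5*b + 15) + 4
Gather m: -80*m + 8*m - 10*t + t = -72*m - 9*t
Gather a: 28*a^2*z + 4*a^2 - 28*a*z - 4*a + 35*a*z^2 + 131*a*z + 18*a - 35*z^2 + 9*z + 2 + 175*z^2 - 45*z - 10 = a^2*(28*z + 4) + a*(35*z^2 + 103*z + 14) + 140*z^2 - 36*z - 8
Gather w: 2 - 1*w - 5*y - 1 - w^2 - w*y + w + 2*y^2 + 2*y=-w^2 - w*y + 2*y^2 - 3*y + 1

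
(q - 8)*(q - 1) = q^2 - 9*q + 8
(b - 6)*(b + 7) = b^2 + b - 42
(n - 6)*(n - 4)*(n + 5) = n^3 - 5*n^2 - 26*n + 120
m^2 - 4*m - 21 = (m - 7)*(m + 3)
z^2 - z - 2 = (z - 2)*(z + 1)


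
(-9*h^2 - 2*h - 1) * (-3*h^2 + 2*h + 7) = 27*h^4 - 12*h^3 - 64*h^2 - 16*h - 7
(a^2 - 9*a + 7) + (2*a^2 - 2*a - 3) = 3*a^2 - 11*a + 4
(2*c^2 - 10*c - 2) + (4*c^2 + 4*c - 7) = 6*c^2 - 6*c - 9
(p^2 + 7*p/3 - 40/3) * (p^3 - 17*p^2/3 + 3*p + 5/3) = p^5 - 10*p^4/3 - 212*p^3/9 + 758*p^2/9 - 325*p/9 - 200/9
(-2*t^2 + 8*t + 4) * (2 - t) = 2*t^3 - 12*t^2 + 12*t + 8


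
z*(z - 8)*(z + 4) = z^3 - 4*z^2 - 32*z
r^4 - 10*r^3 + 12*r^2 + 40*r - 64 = (r - 8)*(r - 2)^2*(r + 2)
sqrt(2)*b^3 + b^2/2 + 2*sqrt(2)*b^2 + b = b*(b + 2)*(sqrt(2)*b + 1/2)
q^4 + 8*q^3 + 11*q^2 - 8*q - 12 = (q - 1)*(q + 1)*(q + 2)*(q + 6)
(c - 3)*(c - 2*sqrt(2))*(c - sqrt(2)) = c^3 - 3*sqrt(2)*c^2 - 3*c^2 + 4*c + 9*sqrt(2)*c - 12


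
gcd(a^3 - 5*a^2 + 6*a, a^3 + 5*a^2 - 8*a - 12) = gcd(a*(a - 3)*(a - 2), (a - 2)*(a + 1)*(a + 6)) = a - 2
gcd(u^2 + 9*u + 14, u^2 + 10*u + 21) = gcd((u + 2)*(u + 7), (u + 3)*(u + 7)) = u + 7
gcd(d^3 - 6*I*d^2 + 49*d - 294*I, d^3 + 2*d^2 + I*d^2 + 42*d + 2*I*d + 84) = d^2 + I*d + 42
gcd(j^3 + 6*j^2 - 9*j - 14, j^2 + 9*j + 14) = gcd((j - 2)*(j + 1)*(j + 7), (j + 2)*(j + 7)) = j + 7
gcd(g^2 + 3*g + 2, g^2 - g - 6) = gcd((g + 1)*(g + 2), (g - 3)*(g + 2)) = g + 2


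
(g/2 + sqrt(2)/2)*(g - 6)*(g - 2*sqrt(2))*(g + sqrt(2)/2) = g^4/2 - 3*g^3 - sqrt(2)*g^3/4 - 5*g^2/2 + 3*sqrt(2)*g^2/2 - sqrt(2)*g + 15*g + 6*sqrt(2)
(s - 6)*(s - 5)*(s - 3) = s^3 - 14*s^2 + 63*s - 90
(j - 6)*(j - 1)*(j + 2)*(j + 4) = j^4 - j^3 - 28*j^2 - 20*j + 48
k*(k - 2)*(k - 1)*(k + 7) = k^4 + 4*k^3 - 19*k^2 + 14*k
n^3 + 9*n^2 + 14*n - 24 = (n - 1)*(n + 4)*(n + 6)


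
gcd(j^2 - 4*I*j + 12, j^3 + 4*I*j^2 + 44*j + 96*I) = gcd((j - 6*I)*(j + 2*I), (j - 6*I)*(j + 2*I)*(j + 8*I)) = j^2 - 4*I*j + 12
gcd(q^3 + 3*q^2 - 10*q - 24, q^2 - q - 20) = q + 4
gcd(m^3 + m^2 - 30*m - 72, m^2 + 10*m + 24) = m + 4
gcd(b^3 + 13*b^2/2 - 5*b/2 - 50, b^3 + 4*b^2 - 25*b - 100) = b^2 + 9*b + 20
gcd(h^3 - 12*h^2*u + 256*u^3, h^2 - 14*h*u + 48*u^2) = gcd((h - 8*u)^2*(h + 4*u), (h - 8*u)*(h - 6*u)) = -h + 8*u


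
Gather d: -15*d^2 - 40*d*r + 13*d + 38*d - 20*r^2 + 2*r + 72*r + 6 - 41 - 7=-15*d^2 + d*(51 - 40*r) - 20*r^2 + 74*r - 42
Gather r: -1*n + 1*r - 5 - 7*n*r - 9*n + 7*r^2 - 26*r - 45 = -10*n + 7*r^2 + r*(-7*n - 25) - 50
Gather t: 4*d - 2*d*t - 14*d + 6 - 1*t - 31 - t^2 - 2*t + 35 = -10*d - t^2 + t*(-2*d - 3) + 10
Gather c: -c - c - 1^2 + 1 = -2*c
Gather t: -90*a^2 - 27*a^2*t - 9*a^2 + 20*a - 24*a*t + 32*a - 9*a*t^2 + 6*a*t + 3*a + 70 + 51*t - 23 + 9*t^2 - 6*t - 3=-99*a^2 + 55*a + t^2*(9 - 9*a) + t*(-27*a^2 - 18*a + 45) + 44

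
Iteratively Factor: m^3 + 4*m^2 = (m)*(m^2 + 4*m) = m*(m + 4)*(m)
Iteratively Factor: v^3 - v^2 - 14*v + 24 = (v + 4)*(v^2 - 5*v + 6) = (v - 2)*(v + 4)*(v - 3)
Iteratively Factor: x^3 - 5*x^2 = (x)*(x^2 - 5*x) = x^2*(x - 5)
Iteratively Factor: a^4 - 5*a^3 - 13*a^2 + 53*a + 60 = (a - 5)*(a^3 - 13*a - 12) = (a - 5)*(a + 3)*(a^2 - 3*a - 4) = (a - 5)*(a + 1)*(a + 3)*(a - 4)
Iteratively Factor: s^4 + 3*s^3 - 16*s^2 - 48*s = (s + 4)*(s^3 - s^2 - 12*s) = (s + 3)*(s + 4)*(s^2 - 4*s) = (s - 4)*(s + 3)*(s + 4)*(s)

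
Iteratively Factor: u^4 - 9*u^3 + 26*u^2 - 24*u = (u - 2)*(u^3 - 7*u^2 + 12*u) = u*(u - 2)*(u^2 - 7*u + 12) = u*(u - 4)*(u - 2)*(u - 3)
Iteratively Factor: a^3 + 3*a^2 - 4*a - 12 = (a + 2)*(a^2 + a - 6) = (a - 2)*(a + 2)*(a + 3)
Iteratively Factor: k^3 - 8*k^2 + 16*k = (k - 4)*(k^2 - 4*k) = (k - 4)^2*(k)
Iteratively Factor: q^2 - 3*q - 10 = (q + 2)*(q - 5)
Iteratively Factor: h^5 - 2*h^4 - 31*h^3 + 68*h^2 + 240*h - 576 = (h + 4)*(h^4 - 6*h^3 - 7*h^2 + 96*h - 144) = (h - 3)*(h + 4)*(h^3 - 3*h^2 - 16*h + 48) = (h - 3)*(h + 4)^2*(h^2 - 7*h + 12) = (h - 4)*(h - 3)*(h + 4)^2*(h - 3)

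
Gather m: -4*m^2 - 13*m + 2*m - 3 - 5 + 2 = -4*m^2 - 11*m - 6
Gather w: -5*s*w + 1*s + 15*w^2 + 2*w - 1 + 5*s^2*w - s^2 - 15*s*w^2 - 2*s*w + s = -s^2 + 2*s + w^2*(15 - 15*s) + w*(5*s^2 - 7*s + 2) - 1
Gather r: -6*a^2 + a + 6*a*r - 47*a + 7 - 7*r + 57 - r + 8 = -6*a^2 - 46*a + r*(6*a - 8) + 72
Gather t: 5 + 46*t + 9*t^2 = 9*t^2 + 46*t + 5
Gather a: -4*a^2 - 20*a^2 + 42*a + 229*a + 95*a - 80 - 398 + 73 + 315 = -24*a^2 + 366*a - 90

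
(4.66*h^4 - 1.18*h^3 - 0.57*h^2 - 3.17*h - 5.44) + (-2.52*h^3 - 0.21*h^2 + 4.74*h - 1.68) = 4.66*h^4 - 3.7*h^3 - 0.78*h^2 + 1.57*h - 7.12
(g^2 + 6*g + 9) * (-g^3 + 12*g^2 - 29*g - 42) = -g^5 + 6*g^4 + 34*g^3 - 108*g^2 - 513*g - 378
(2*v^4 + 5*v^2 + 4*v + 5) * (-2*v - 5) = -4*v^5 - 10*v^4 - 10*v^3 - 33*v^2 - 30*v - 25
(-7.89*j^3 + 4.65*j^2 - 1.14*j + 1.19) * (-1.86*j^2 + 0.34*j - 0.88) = 14.6754*j^5 - 11.3316*j^4 + 10.6446*j^3 - 6.693*j^2 + 1.4078*j - 1.0472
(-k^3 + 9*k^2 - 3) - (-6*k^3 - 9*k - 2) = 5*k^3 + 9*k^2 + 9*k - 1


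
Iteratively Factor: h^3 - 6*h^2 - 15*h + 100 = (h - 5)*(h^2 - h - 20) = (h - 5)*(h + 4)*(h - 5)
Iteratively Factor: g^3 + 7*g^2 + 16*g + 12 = (g + 3)*(g^2 + 4*g + 4) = (g + 2)*(g + 3)*(g + 2)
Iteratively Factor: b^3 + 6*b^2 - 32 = (b - 2)*(b^2 + 8*b + 16) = (b - 2)*(b + 4)*(b + 4)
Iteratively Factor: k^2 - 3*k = (k - 3)*(k)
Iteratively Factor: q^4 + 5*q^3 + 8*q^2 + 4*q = (q + 1)*(q^3 + 4*q^2 + 4*q) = q*(q + 1)*(q^2 + 4*q + 4) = q*(q + 1)*(q + 2)*(q + 2)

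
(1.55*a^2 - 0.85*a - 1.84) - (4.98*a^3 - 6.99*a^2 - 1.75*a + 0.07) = -4.98*a^3 + 8.54*a^2 + 0.9*a - 1.91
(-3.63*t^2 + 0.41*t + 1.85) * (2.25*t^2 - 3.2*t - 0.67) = -8.1675*t^4 + 12.5385*t^3 + 5.2826*t^2 - 6.1947*t - 1.2395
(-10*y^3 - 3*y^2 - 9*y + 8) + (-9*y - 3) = -10*y^3 - 3*y^2 - 18*y + 5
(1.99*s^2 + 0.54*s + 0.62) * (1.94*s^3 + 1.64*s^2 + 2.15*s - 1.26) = 3.8606*s^5 + 4.3112*s^4 + 6.3669*s^3 - 0.3296*s^2 + 0.6526*s - 0.7812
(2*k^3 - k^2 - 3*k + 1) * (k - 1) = 2*k^4 - 3*k^3 - 2*k^2 + 4*k - 1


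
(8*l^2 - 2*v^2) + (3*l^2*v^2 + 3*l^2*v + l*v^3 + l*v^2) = 3*l^2*v^2 + 3*l^2*v + 8*l^2 + l*v^3 + l*v^2 - 2*v^2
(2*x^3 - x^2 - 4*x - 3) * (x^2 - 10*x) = 2*x^5 - 21*x^4 + 6*x^3 + 37*x^2 + 30*x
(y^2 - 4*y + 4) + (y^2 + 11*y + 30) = 2*y^2 + 7*y + 34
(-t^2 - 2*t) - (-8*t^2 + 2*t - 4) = 7*t^2 - 4*t + 4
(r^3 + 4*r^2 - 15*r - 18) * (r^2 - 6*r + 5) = r^5 - 2*r^4 - 34*r^3 + 92*r^2 + 33*r - 90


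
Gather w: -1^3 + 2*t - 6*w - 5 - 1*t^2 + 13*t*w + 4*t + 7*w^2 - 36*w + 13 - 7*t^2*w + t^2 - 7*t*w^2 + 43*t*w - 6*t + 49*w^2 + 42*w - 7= w^2*(56 - 7*t) + w*(-7*t^2 + 56*t)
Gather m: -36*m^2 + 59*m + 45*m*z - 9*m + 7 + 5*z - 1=-36*m^2 + m*(45*z + 50) + 5*z + 6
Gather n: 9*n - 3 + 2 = 9*n - 1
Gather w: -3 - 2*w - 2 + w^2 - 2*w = w^2 - 4*w - 5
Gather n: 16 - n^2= 16 - n^2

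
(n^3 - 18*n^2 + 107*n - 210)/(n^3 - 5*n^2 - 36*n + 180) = (n - 7)/(n + 6)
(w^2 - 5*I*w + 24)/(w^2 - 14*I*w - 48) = (w + 3*I)/(w - 6*I)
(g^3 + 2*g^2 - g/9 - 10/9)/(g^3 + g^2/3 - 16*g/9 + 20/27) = 3*(g + 1)/(3*g - 2)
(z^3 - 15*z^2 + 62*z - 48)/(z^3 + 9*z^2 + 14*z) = (z^3 - 15*z^2 + 62*z - 48)/(z*(z^2 + 9*z + 14))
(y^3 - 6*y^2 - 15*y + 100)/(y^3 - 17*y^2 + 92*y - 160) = (y^2 - y - 20)/(y^2 - 12*y + 32)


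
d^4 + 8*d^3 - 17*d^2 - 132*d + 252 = (d - 3)*(d - 2)*(d + 6)*(d + 7)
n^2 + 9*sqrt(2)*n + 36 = (n + 3*sqrt(2))*(n + 6*sqrt(2))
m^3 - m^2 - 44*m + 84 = (m - 6)*(m - 2)*(m + 7)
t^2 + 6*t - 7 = (t - 1)*(t + 7)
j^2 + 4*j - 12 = (j - 2)*(j + 6)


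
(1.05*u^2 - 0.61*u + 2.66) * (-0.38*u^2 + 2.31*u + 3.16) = -0.399*u^4 + 2.6573*u^3 + 0.8981*u^2 + 4.217*u + 8.4056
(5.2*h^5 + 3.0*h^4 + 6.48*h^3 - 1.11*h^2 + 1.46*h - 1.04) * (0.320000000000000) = 1.664*h^5 + 0.96*h^4 + 2.0736*h^3 - 0.3552*h^2 + 0.4672*h - 0.3328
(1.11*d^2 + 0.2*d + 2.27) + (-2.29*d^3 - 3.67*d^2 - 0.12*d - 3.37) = -2.29*d^3 - 2.56*d^2 + 0.08*d - 1.1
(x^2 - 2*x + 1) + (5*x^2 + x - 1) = 6*x^2 - x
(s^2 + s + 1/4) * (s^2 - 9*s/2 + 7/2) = s^4 - 7*s^3/2 - 3*s^2/4 + 19*s/8 + 7/8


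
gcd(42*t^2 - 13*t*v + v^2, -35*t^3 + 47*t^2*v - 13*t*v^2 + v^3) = 7*t - v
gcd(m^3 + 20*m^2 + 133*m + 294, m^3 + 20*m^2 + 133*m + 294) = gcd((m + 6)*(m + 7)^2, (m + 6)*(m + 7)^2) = m^3 + 20*m^2 + 133*m + 294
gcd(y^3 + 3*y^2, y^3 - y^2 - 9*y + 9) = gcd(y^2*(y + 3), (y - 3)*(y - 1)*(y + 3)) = y + 3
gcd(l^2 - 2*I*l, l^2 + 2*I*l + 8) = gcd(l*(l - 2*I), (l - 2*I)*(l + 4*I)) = l - 2*I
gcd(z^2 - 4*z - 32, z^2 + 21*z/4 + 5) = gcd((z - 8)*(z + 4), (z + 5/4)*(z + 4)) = z + 4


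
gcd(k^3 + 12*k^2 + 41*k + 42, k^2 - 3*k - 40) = 1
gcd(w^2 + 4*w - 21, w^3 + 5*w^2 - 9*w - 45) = w - 3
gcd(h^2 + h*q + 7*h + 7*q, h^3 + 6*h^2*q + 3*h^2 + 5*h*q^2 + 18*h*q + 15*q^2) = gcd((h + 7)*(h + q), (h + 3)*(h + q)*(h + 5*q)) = h + q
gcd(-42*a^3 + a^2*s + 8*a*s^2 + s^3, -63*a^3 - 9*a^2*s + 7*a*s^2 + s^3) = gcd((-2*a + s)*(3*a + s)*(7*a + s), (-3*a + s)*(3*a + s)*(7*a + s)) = 21*a^2 + 10*a*s + s^2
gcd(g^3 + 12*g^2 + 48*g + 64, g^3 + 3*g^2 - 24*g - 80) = g^2 + 8*g + 16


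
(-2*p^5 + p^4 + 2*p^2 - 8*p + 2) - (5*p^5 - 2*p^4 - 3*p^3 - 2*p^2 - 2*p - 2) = -7*p^5 + 3*p^4 + 3*p^3 + 4*p^2 - 6*p + 4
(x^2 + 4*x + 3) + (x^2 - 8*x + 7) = 2*x^2 - 4*x + 10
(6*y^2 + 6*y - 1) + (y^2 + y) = 7*y^2 + 7*y - 1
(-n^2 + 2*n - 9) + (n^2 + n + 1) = 3*n - 8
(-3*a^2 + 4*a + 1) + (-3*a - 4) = -3*a^2 + a - 3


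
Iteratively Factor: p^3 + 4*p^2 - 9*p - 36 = (p - 3)*(p^2 + 7*p + 12) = (p - 3)*(p + 3)*(p + 4)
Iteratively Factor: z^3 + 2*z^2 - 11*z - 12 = (z - 3)*(z^2 + 5*z + 4) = (z - 3)*(z + 1)*(z + 4)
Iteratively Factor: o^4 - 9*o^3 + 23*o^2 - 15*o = (o - 1)*(o^3 - 8*o^2 + 15*o) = (o - 5)*(o - 1)*(o^2 - 3*o) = o*(o - 5)*(o - 1)*(o - 3)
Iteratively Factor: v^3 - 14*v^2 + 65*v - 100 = (v - 5)*(v^2 - 9*v + 20) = (v - 5)*(v - 4)*(v - 5)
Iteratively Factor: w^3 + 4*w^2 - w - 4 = (w + 1)*(w^2 + 3*w - 4) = (w - 1)*(w + 1)*(w + 4)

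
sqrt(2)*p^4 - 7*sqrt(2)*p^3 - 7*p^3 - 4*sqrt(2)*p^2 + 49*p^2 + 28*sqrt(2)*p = p*(p - 7)*(p - 4*sqrt(2))*(sqrt(2)*p + 1)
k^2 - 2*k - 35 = (k - 7)*(k + 5)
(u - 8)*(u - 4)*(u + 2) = u^3 - 10*u^2 + 8*u + 64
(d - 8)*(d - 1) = d^2 - 9*d + 8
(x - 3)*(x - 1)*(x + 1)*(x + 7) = x^4 + 4*x^3 - 22*x^2 - 4*x + 21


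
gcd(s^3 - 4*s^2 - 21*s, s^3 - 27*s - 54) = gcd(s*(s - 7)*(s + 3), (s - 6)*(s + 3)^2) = s + 3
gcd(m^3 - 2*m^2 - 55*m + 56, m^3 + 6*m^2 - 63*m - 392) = m^2 - m - 56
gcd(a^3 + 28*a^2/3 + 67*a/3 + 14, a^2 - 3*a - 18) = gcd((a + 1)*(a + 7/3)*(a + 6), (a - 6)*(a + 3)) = 1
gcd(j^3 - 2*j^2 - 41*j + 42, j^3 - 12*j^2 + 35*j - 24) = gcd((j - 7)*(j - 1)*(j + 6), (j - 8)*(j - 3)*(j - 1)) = j - 1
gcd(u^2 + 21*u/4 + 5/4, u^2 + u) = 1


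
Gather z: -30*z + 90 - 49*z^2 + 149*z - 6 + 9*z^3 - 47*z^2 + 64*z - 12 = 9*z^3 - 96*z^2 + 183*z + 72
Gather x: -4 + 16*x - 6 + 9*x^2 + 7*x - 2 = 9*x^2 + 23*x - 12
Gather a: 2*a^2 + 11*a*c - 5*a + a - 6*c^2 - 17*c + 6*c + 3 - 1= 2*a^2 + a*(11*c - 4) - 6*c^2 - 11*c + 2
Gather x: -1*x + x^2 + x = x^2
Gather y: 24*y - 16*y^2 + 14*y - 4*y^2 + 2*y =-20*y^2 + 40*y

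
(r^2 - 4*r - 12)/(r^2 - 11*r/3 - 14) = 3*(r + 2)/(3*r + 7)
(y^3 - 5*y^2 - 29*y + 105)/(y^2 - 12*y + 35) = (y^2 + 2*y - 15)/(y - 5)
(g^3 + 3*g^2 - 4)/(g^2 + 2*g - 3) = (g^2 + 4*g + 4)/(g + 3)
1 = 1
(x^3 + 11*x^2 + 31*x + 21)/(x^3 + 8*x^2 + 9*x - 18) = (x^2 + 8*x + 7)/(x^2 + 5*x - 6)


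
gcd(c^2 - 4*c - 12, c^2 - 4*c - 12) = c^2 - 4*c - 12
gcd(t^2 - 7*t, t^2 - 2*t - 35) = t - 7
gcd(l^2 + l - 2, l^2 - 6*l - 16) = l + 2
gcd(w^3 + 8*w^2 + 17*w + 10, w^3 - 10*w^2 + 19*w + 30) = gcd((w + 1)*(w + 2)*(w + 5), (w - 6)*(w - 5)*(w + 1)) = w + 1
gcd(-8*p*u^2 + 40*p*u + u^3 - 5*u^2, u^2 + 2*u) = u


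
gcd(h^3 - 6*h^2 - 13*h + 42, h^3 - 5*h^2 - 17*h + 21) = h^2 - 4*h - 21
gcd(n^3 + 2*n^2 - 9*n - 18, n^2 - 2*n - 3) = n - 3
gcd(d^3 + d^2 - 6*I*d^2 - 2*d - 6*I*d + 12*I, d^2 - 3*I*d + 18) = d - 6*I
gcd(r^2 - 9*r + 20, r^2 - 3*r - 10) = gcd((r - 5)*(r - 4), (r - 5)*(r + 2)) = r - 5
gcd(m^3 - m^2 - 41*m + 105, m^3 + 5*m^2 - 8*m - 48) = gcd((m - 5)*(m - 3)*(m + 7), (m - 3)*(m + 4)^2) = m - 3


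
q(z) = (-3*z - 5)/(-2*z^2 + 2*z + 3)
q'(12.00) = -0.02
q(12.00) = 0.16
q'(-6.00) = -0.01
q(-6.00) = -0.16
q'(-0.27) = 1.11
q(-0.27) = -1.81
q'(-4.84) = -0.01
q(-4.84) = -0.18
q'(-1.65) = 0.54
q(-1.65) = 0.01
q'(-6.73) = -0.01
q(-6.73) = -0.15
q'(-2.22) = 0.12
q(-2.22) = -0.15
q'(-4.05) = -0.01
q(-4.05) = -0.19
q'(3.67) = -0.56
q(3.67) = 0.96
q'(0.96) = -2.51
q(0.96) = -2.56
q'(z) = (-3*z - 5)*(4*z - 2)/(-2*z^2 + 2*z + 3)^2 - 3/(-2*z^2 + 2*z + 3) = (-6*z^2 - 20*z + 1)/(4*z^4 - 8*z^3 - 8*z^2 + 12*z + 9)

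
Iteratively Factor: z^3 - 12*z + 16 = (z - 2)*(z^2 + 2*z - 8) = (z - 2)*(z + 4)*(z - 2)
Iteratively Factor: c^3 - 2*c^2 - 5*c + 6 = (c - 1)*(c^2 - c - 6) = (c - 3)*(c - 1)*(c + 2)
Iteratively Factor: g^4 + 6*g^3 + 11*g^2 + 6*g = (g + 3)*(g^3 + 3*g^2 + 2*g) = (g + 2)*(g + 3)*(g^2 + g) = g*(g + 2)*(g + 3)*(g + 1)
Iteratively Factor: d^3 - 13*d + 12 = (d - 1)*(d^2 + d - 12) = (d - 1)*(d + 4)*(d - 3)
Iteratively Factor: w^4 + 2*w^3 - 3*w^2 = (w - 1)*(w^3 + 3*w^2) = w*(w - 1)*(w^2 + 3*w) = w*(w - 1)*(w + 3)*(w)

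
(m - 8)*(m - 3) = m^2 - 11*m + 24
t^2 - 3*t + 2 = (t - 2)*(t - 1)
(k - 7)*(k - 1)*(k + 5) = k^3 - 3*k^2 - 33*k + 35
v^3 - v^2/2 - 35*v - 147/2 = (v - 7)*(v + 3)*(v + 7/2)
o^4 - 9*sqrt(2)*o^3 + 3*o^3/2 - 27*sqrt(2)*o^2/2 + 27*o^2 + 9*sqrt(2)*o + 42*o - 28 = (o - 1/2)*(o + 2)*(o - 7*sqrt(2))*(o - 2*sqrt(2))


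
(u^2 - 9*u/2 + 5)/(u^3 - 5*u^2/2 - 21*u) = (-2*u^2 + 9*u - 10)/(u*(-2*u^2 + 5*u + 42))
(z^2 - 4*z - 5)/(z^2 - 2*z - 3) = (z - 5)/(z - 3)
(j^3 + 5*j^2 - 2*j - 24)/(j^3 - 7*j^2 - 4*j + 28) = (j^2 + 7*j + 12)/(j^2 - 5*j - 14)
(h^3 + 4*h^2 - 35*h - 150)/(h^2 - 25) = (h^2 - h - 30)/(h - 5)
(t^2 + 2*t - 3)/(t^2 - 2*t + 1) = (t + 3)/(t - 1)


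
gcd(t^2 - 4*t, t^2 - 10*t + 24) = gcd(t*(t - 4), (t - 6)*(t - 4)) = t - 4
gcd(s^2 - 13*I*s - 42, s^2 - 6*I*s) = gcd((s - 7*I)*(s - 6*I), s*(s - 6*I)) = s - 6*I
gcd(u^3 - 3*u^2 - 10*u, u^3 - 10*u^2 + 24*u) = u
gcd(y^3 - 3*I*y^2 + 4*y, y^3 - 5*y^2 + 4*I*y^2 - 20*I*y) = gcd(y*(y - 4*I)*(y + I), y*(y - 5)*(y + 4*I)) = y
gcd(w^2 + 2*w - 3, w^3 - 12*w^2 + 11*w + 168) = w + 3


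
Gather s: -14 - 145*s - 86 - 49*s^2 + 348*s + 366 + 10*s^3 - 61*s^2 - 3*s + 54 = 10*s^3 - 110*s^2 + 200*s + 320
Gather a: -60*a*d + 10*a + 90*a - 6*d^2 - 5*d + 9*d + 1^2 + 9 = a*(100 - 60*d) - 6*d^2 + 4*d + 10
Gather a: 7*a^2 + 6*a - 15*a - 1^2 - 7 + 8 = 7*a^2 - 9*a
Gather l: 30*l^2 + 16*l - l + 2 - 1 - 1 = 30*l^2 + 15*l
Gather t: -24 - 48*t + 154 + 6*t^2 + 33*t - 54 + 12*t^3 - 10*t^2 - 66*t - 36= 12*t^3 - 4*t^2 - 81*t + 40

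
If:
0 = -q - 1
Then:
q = -1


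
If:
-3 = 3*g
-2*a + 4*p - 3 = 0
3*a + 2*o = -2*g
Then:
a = 2*p - 3/2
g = -1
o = 13/4 - 3*p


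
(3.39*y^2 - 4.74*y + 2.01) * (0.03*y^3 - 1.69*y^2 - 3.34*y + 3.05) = 0.1017*y^5 - 5.8713*y^4 - 3.2517*y^3 + 22.7742*y^2 - 21.1704*y + 6.1305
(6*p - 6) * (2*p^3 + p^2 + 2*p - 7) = 12*p^4 - 6*p^3 + 6*p^2 - 54*p + 42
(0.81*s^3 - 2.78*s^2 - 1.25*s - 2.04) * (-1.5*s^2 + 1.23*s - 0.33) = -1.215*s^5 + 5.1663*s^4 - 1.8117*s^3 + 2.4399*s^2 - 2.0967*s + 0.6732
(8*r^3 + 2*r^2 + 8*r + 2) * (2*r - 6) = 16*r^4 - 44*r^3 + 4*r^2 - 44*r - 12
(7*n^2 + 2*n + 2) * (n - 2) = 7*n^3 - 12*n^2 - 2*n - 4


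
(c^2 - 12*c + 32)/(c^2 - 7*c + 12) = (c - 8)/(c - 3)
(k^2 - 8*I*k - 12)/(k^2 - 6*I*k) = (k - 2*I)/k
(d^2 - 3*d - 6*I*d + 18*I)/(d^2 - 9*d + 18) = (d - 6*I)/(d - 6)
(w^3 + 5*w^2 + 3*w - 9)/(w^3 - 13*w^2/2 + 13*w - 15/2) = 2*(w^2 + 6*w + 9)/(2*w^2 - 11*w + 15)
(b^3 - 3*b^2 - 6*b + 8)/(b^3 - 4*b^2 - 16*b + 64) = (b^2 + b - 2)/(b^2 - 16)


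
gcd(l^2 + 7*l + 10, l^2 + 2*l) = l + 2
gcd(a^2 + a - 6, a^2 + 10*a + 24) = 1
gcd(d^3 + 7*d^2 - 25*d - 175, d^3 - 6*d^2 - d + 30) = d - 5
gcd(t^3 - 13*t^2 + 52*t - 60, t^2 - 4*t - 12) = t - 6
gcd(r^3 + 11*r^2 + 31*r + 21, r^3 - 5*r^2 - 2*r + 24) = 1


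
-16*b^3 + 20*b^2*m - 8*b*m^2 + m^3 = (-4*b + m)*(-2*b + m)^2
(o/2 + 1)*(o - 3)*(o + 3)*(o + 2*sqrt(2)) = o^4/2 + o^3 + sqrt(2)*o^3 - 9*o^2/2 + 2*sqrt(2)*o^2 - 9*sqrt(2)*o - 9*o - 18*sqrt(2)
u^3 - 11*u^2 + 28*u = u*(u - 7)*(u - 4)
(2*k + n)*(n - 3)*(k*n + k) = 2*k^2*n^2 - 4*k^2*n - 6*k^2 + k*n^3 - 2*k*n^2 - 3*k*n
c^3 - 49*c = c*(c - 7)*(c + 7)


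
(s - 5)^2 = s^2 - 10*s + 25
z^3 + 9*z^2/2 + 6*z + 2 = (z + 1/2)*(z + 2)^2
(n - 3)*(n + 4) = n^2 + n - 12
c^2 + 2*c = c*(c + 2)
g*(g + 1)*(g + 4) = g^3 + 5*g^2 + 4*g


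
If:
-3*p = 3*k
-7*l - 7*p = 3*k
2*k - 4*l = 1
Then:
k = -7/2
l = -2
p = 7/2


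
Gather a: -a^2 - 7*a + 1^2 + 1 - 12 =-a^2 - 7*a - 10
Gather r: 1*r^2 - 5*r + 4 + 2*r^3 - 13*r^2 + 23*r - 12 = 2*r^3 - 12*r^2 + 18*r - 8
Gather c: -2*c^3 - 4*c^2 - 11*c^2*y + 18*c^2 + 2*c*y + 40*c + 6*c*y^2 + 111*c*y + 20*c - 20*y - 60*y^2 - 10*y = -2*c^3 + c^2*(14 - 11*y) + c*(6*y^2 + 113*y + 60) - 60*y^2 - 30*y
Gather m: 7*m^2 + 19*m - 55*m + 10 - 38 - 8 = 7*m^2 - 36*m - 36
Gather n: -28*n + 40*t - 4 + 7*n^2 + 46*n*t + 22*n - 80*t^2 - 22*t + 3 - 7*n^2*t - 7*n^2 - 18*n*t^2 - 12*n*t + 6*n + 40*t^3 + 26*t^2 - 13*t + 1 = -7*n^2*t + n*(-18*t^2 + 34*t) + 40*t^3 - 54*t^2 + 5*t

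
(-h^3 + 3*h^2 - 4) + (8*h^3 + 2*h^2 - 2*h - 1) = 7*h^3 + 5*h^2 - 2*h - 5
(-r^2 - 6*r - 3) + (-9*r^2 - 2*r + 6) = -10*r^2 - 8*r + 3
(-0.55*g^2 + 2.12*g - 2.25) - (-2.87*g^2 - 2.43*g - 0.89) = 2.32*g^2 + 4.55*g - 1.36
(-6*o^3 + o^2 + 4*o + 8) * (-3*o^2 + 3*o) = 18*o^5 - 21*o^4 - 9*o^3 - 12*o^2 + 24*o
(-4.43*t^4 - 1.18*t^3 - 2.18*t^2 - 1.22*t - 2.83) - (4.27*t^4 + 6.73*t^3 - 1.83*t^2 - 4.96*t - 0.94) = -8.7*t^4 - 7.91*t^3 - 0.35*t^2 + 3.74*t - 1.89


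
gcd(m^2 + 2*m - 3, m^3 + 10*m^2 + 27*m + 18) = m + 3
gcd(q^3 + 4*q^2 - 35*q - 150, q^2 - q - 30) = q^2 - q - 30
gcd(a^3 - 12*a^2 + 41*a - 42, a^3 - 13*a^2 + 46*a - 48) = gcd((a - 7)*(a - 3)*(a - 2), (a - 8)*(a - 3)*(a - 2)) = a^2 - 5*a + 6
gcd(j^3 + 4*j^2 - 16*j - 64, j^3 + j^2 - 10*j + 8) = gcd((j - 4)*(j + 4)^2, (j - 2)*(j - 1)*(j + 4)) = j + 4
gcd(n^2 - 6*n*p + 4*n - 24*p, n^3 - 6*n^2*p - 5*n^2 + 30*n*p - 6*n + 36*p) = -n + 6*p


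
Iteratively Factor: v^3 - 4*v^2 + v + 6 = (v + 1)*(v^2 - 5*v + 6) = (v - 3)*(v + 1)*(v - 2)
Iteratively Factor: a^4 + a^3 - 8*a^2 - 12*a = (a - 3)*(a^3 + 4*a^2 + 4*a) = a*(a - 3)*(a^2 + 4*a + 4) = a*(a - 3)*(a + 2)*(a + 2)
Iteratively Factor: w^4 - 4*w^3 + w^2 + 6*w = (w + 1)*(w^3 - 5*w^2 + 6*w) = (w - 2)*(w + 1)*(w^2 - 3*w) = (w - 3)*(w - 2)*(w + 1)*(w)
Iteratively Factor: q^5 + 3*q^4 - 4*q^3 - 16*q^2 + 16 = (q + 2)*(q^4 + q^3 - 6*q^2 - 4*q + 8) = (q + 2)^2*(q^3 - q^2 - 4*q + 4) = (q - 1)*(q + 2)^2*(q^2 - 4) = (q - 1)*(q + 2)^3*(q - 2)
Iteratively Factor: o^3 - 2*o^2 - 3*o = (o - 3)*(o^2 + o) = (o - 3)*(o + 1)*(o)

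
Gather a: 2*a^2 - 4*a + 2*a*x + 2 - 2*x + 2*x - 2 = 2*a^2 + a*(2*x - 4)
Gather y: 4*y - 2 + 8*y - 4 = 12*y - 6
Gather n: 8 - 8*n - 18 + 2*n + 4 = -6*n - 6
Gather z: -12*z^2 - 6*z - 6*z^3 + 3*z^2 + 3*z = -6*z^3 - 9*z^2 - 3*z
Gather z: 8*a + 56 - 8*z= 8*a - 8*z + 56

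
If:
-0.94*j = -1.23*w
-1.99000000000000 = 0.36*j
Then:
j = -5.53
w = -4.22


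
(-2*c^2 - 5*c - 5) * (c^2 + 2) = -2*c^4 - 5*c^3 - 9*c^2 - 10*c - 10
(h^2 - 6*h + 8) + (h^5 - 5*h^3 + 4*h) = h^5 - 5*h^3 + h^2 - 2*h + 8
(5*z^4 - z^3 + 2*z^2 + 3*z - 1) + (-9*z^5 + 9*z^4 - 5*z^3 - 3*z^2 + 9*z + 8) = -9*z^5 + 14*z^4 - 6*z^3 - z^2 + 12*z + 7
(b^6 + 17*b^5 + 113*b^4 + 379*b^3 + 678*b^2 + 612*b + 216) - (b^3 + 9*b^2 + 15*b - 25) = b^6 + 17*b^5 + 113*b^4 + 378*b^3 + 669*b^2 + 597*b + 241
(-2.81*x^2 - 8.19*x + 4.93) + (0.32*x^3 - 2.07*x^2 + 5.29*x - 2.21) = 0.32*x^3 - 4.88*x^2 - 2.9*x + 2.72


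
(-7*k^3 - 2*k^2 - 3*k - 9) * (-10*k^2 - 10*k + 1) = 70*k^5 + 90*k^4 + 43*k^3 + 118*k^2 + 87*k - 9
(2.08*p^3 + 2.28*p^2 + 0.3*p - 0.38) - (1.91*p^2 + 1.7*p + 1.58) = 2.08*p^3 + 0.37*p^2 - 1.4*p - 1.96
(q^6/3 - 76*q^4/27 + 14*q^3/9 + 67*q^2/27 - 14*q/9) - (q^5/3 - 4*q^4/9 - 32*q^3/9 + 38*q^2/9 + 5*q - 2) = q^6/3 - q^5/3 - 64*q^4/27 + 46*q^3/9 - 47*q^2/27 - 59*q/9 + 2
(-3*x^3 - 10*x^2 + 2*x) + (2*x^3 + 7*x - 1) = -x^3 - 10*x^2 + 9*x - 1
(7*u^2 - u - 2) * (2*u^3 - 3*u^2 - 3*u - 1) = 14*u^5 - 23*u^4 - 22*u^3 + 2*u^2 + 7*u + 2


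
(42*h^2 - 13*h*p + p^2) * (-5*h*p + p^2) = -210*h^3*p + 107*h^2*p^2 - 18*h*p^3 + p^4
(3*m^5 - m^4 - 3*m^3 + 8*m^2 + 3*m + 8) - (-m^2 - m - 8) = 3*m^5 - m^4 - 3*m^3 + 9*m^2 + 4*m + 16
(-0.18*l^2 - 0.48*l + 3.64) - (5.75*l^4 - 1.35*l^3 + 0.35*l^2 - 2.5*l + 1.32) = -5.75*l^4 + 1.35*l^3 - 0.53*l^2 + 2.02*l + 2.32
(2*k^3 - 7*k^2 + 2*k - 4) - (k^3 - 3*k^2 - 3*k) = k^3 - 4*k^2 + 5*k - 4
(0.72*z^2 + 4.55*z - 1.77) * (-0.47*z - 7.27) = -0.3384*z^3 - 7.3729*z^2 - 32.2466*z + 12.8679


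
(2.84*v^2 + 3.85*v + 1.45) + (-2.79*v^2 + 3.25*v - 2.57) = 0.0499999999999998*v^2 + 7.1*v - 1.12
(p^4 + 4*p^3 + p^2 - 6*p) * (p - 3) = p^5 + p^4 - 11*p^3 - 9*p^2 + 18*p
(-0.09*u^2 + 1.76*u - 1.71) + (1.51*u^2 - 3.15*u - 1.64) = 1.42*u^2 - 1.39*u - 3.35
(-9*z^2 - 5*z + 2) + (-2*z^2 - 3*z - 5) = -11*z^2 - 8*z - 3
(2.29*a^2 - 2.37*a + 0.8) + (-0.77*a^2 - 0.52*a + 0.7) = 1.52*a^2 - 2.89*a + 1.5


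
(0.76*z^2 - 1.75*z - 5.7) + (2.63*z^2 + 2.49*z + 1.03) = 3.39*z^2 + 0.74*z - 4.67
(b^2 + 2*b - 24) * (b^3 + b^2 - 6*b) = b^5 + 3*b^4 - 28*b^3 - 36*b^2 + 144*b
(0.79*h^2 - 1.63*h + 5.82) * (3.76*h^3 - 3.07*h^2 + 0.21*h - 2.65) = 2.9704*h^5 - 8.5541*h^4 + 27.0532*h^3 - 20.3032*h^2 + 5.5417*h - 15.423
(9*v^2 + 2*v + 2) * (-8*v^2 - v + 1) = -72*v^4 - 25*v^3 - 9*v^2 + 2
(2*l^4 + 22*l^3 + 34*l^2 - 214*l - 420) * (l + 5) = 2*l^5 + 32*l^4 + 144*l^3 - 44*l^2 - 1490*l - 2100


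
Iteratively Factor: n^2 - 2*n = (n)*(n - 2)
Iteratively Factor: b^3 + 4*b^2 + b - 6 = (b + 2)*(b^2 + 2*b - 3) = (b + 2)*(b + 3)*(b - 1)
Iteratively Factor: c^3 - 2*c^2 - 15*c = (c - 5)*(c^2 + 3*c) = c*(c - 5)*(c + 3)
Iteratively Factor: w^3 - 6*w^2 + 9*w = (w - 3)*(w^2 - 3*w) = (w - 3)^2*(w)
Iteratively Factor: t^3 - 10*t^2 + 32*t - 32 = (t - 4)*(t^2 - 6*t + 8) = (t - 4)^2*(t - 2)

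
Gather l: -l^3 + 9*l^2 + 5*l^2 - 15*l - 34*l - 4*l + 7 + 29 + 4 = -l^3 + 14*l^2 - 53*l + 40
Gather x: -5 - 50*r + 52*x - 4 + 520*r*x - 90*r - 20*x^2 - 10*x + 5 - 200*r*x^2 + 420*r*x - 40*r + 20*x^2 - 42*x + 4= -200*r*x^2 + 940*r*x - 180*r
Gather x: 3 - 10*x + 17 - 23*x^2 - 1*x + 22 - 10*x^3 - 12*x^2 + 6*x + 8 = -10*x^3 - 35*x^2 - 5*x + 50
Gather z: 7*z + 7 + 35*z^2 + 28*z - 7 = 35*z^2 + 35*z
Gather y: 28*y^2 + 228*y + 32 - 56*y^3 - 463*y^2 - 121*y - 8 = -56*y^3 - 435*y^2 + 107*y + 24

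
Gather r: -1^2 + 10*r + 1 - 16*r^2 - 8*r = -16*r^2 + 2*r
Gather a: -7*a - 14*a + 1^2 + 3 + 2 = 6 - 21*a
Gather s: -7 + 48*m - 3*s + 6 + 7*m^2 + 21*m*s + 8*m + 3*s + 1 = 7*m^2 + 21*m*s + 56*m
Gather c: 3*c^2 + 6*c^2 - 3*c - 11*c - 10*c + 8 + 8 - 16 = 9*c^2 - 24*c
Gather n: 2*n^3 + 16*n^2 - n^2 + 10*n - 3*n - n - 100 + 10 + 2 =2*n^3 + 15*n^2 + 6*n - 88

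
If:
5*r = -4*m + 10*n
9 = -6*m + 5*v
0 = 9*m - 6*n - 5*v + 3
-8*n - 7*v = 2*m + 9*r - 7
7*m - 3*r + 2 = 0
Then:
No Solution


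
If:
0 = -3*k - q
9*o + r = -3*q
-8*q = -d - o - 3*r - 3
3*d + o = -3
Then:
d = 17*r/222 - 36/37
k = -79*r/666 - 3/37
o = -17*r/74 - 3/37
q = 79*r/222 + 9/37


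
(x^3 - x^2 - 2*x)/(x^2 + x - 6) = x*(x + 1)/(x + 3)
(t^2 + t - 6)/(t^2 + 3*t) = (t - 2)/t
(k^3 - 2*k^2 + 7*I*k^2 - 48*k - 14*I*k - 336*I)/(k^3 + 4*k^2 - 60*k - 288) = (k + 7*I)/(k + 6)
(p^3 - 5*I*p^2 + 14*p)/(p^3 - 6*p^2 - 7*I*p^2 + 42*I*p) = (p + 2*I)/(p - 6)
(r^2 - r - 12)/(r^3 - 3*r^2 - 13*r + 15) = (r - 4)/(r^2 - 6*r + 5)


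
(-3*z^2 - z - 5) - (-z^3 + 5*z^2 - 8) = z^3 - 8*z^2 - z + 3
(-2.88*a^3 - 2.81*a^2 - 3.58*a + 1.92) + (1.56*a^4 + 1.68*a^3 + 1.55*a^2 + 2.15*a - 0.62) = 1.56*a^4 - 1.2*a^3 - 1.26*a^2 - 1.43*a + 1.3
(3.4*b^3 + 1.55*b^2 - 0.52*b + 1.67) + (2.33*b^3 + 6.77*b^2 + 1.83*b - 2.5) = 5.73*b^3 + 8.32*b^2 + 1.31*b - 0.83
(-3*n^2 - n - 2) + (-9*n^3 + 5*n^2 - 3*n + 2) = -9*n^3 + 2*n^2 - 4*n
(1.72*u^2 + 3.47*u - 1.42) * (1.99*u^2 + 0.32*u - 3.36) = 3.4228*u^4 + 7.4557*u^3 - 7.4946*u^2 - 12.1136*u + 4.7712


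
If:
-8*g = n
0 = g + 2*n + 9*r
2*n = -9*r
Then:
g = 0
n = 0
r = 0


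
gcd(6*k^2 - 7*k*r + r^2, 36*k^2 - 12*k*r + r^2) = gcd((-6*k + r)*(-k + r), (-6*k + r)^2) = -6*k + r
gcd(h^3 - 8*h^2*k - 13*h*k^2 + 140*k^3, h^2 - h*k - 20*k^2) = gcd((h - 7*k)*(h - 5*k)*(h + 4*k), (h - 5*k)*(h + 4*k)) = h^2 - h*k - 20*k^2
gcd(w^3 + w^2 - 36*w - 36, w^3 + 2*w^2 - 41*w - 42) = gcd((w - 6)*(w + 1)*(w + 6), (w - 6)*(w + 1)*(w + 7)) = w^2 - 5*w - 6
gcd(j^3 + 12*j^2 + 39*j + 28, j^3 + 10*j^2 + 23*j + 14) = j^2 + 8*j + 7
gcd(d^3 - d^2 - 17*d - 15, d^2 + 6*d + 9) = d + 3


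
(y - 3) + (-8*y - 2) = -7*y - 5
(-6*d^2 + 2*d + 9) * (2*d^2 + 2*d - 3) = -12*d^4 - 8*d^3 + 40*d^2 + 12*d - 27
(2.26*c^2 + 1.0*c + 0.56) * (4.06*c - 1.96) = 9.1756*c^3 - 0.3696*c^2 + 0.3136*c - 1.0976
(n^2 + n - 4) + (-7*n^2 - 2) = -6*n^2 + n - 6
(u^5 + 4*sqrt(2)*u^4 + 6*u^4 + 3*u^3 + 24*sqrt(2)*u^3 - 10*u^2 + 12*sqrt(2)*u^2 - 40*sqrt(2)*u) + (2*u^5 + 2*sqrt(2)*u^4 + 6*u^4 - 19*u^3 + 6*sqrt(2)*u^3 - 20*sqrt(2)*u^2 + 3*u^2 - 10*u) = 3*u^5 + 6*sqrt(2)*u^4 + 12*u^4 - 16*u^3 + 30*sqrt(2)*u^3 - 8*sqrt(2)*u^2 - 7*u^2 - 40*sqrt(2)*u - 10*u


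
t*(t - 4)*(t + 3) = t^3 - t^2 - 12*t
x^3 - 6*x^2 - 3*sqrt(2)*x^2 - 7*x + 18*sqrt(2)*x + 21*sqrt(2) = (x - 7)*(x + 1)*(x - 3*sqrt(2))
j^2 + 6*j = j*(j + 6)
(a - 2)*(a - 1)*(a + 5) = a^3 + 2*a^2 - 13*a + 10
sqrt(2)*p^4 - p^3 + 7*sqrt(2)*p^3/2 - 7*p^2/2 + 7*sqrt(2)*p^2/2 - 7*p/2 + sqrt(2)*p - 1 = (p + 1)*(p + 2)*(p - sqrt(2)/2)*(sqrt(2)*p + sqrt(2)/2)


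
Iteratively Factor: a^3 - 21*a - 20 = (a - 5)*(a^2 + 5*a + 4) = (a - 5)*(a + 1)*(a + 4)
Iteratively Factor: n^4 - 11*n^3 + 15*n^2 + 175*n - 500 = (n - 5)*(n^3 - 6*n^2 - 15*n + 100) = (n - 5)^2*(n^2 - n - 20) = (n - 5)^2*(n + 4)*(n - 5)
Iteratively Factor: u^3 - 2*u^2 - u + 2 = (u - 2)*(u^2 - 1) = (u - 2)*(u + 1)*(u - 1)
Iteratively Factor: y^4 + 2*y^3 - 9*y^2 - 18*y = (y)*(y^3 + 2*y^2 - 9*y - 18) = y*(y - 3)*(y^2 + 5*y + 6) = y*(y - 3)*(y + 3)*(y + 2)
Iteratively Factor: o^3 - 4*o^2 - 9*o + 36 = (o - 4)*(o^2 - 9) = (o - 4)*(o - 3)*(o + 3)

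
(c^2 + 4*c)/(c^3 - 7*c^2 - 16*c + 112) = c/(c^2 - 11*c + 28)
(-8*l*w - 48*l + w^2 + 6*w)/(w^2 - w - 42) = (-8*l + w)/(w - 7)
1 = 1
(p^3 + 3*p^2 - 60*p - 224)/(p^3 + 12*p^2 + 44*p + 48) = (p^2 - p - 56)/(p^2 + 8*p + 12)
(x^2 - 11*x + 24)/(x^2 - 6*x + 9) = (x - 8)/(x - 3)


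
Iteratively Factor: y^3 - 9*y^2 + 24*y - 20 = (y - 5)*(y^2 - 4*y + 4) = (y - 5)*(y - 2)*(y - 2)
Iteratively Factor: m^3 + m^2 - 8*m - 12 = (m + 2)*(m^2 - m - 6) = (m - 3)*(m + 2)*(m + 2)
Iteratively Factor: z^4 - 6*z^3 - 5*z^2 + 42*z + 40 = (z + 2)*(z^3 - 8*z^2 + 11*z + 20) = (z - 4)*(z + 2)*(z^2 - 4*z - 5) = (z - 5)*(z - 4)*(z + 2)*(z + 1)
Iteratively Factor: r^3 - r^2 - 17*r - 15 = (r + 1)*(r^2 - 2*r - 15) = (r - 5)*(r + 1)*(r + 3)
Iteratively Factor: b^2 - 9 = (b + 3)*(b - 3)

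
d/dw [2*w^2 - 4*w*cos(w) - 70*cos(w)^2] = 4*w*sin(w) + 4*w + 70*sin(2*w) - 4*cos(w)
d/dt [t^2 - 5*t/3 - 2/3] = 2*t - 5/3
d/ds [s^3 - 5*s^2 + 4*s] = 3*s^2 - 10*s + 4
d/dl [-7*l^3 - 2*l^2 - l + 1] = -21*l^2 - 4*l - 1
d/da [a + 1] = 1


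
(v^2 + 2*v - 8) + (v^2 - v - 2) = 2*v^2 + v - 10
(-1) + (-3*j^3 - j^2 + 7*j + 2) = -3*j^3 - j^2 + 7*j + 1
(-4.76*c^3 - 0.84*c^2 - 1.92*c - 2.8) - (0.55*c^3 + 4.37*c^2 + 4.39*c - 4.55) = -5.31*c^3 - 5.21*c^2 - 6.31*c + 1.75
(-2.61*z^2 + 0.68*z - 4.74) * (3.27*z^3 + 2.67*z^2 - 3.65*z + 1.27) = -8.5347*z^5 - 4.7451*z^4 - 4.1577*z^3 - 18.4525*z^2 + 18.1646*z - 6.0198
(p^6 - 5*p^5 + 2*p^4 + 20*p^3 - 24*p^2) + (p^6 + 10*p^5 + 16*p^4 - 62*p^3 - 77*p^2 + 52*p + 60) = 2*p^6 + 5*p^5 + 18*p^4 - 42*p^3 - 101*p^2 + 52*p + 60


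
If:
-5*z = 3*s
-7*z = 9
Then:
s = 15/7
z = -9/7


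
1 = 1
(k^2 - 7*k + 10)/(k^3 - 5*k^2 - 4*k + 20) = 1/(k + 2)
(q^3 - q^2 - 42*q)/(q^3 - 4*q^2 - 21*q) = (q + 6)/(q + 3)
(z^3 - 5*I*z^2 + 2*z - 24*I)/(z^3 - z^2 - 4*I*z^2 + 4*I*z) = (z^2 - I*z + 6)/(z*(z - 1))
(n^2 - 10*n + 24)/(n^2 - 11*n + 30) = (n - 4)/(n - 5)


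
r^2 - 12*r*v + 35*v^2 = (r - 7*v)*(r - 5*v)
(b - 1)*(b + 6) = b^2 + 5*b - 6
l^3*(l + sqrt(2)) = l^4 + sqrt(2)*l^3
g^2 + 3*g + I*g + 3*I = (g + 3)*(g + I)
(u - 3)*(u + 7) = u^2 + 4*u - 21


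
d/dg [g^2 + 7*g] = 2*g + 7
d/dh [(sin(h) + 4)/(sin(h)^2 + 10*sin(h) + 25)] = -(sin(h) + 3)*cos(h)/(sin(h) + 5)^3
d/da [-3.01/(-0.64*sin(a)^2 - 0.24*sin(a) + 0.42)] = -(3.8528*sin(a) + 0.7224)*cos(a)/(0.64*sin(a)^2 + 0.24*sin(a) - 0.42)^2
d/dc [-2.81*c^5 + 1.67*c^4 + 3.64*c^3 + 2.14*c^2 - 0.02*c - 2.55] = -14.05*c^4 + 6.68*c^3 + 10.92*c^2 + 4.28*c - 0.02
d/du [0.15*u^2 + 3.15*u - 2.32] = 0.3*u + 3.15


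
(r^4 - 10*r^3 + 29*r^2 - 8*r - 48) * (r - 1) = r^5 - 11*r^4 + 39*r^3 - 37*r^2 - 40*r + 48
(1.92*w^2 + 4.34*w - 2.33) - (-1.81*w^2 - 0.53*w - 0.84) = 3.73*w^2 + 4.87*w - 1.49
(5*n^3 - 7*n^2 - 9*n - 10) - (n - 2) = 5*n^3 - 7*n^2 - 10*n - 8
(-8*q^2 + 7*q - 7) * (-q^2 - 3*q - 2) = 8*q^4 + 17*q^3 + 2*q^2 + 7*q + 14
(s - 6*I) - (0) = s - 6*I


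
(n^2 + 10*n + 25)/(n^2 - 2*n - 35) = (n + 5)/(n - 7)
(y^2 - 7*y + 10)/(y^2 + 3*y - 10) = (y - 5)/(y + 5)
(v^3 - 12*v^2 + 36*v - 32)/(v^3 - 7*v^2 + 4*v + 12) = (v^2 - 10*v + 16)/(v^2 - 5*v - 6)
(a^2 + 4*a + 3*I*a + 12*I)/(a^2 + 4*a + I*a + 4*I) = (a + 3*I)/(a + I)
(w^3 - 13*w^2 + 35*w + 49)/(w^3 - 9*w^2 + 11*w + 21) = (w - 7)/(w - 3)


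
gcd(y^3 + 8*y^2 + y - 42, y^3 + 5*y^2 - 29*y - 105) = y^2 + 10*y + 21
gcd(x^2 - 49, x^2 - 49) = x^2 - 49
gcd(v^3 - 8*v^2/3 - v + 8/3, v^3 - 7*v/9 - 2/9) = v - 1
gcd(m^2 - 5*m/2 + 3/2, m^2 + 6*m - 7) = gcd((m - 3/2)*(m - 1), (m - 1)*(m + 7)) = m - 1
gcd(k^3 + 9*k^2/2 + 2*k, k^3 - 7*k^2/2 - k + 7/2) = 1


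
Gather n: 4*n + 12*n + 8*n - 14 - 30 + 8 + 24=24*n - 12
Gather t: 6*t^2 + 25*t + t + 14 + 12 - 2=6*t^2 + 26*t + 24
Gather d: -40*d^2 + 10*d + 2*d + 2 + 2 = -40*d^2 + 12*d + 4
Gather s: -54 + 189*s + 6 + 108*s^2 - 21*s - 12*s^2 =96*s^2 + 168*s - 48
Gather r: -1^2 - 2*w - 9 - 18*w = -20*w - 10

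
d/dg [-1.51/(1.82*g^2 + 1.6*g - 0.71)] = (5.4964*g + 2.416)/(1.82*g^2 + 1.6*g - 0.71)^2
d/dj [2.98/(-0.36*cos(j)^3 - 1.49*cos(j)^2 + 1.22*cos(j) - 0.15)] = (-3.2184*cos(j)^2 - 8.8804*cos(j) + 3.6356)*sin(j)/(0.36*cos(j)^3 + 1.49*cos(j)^2 - 1.22*cos(j) + 0.15)^2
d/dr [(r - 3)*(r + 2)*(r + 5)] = 3*r^2 + 8*r - 11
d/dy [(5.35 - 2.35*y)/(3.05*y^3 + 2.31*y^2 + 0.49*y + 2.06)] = (14.335*y^3 - 43.524*y^2 - 24.717*y - 7.4625)/(9.3025*y^6 + 14.091*y^5 + 8.3251*y^4 + 14.8298*y^3 + 9.7573*y^2 + 2.0188*y + 4.2436)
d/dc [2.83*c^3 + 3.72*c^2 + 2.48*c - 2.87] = 8.49*c^2 + 7.44*c + 2.48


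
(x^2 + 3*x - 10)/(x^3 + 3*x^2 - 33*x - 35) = (x^2 + 3*x - 10)/(x^3 + 3*x^2 - 33*x - 35)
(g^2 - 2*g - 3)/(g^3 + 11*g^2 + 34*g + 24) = (g - 3)/(g^2 + 10*g + 24)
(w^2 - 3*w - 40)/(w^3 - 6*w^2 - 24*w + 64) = (w + 5)/(w^2 + 2*w - 8)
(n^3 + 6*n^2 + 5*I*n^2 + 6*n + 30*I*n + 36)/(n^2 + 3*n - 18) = (n^2 + 5*I*n + 6)/(n - 3)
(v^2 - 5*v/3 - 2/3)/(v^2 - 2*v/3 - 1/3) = (v - 2)/(v - 1)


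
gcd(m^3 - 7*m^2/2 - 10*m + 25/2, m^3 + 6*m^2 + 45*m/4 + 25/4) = m + 5/2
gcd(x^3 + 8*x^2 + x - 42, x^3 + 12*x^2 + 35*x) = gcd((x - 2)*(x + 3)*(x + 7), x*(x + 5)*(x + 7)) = x + 7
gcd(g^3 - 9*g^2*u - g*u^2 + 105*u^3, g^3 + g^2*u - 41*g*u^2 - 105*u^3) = -g^2 + 4*g*u + 21*u^2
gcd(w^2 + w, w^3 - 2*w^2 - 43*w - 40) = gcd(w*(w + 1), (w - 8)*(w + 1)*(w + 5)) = w + 1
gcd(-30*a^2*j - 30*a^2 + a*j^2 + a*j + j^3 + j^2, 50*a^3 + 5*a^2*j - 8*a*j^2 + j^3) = 5*a - j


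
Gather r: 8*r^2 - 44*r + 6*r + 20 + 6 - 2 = 8*r^2 - 38*r + 24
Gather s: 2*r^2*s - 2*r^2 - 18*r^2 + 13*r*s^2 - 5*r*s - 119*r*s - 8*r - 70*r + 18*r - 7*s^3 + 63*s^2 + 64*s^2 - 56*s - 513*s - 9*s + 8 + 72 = -20*r^2 - 60*r - 7*s^3 + s^2*(13*r + 127) + s*(2*r^2 - 124*r - 578) + 80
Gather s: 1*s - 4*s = -3*s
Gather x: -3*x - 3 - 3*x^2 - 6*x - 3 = -3*x^2 - 9*x - 6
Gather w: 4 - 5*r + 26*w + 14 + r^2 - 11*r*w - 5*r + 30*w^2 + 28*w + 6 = r^2 - 10*r + 30*w^2 + w*(54 - 11*r) + 24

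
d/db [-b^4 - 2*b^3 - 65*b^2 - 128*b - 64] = -4*b^3 - 6*b^2 - 130*b - 128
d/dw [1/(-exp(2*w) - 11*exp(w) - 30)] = (2*exp(w) + 11)*exp(w)/(exp(2*w) + 11*exp(w) + 30)^2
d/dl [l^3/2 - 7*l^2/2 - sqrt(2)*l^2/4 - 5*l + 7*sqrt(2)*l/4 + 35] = 3*l^2/2 - 7*l - sqrt(2)*l/2 - 5 + 7*sqrt(2)/4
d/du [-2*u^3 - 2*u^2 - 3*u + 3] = -6*u^2 - 4*u - 3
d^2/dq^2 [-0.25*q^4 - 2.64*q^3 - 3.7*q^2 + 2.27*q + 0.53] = -3.0*q^2 - 15.84*q - 7.4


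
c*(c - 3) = c^2 - 3*c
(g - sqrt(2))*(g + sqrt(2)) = g^2 - 2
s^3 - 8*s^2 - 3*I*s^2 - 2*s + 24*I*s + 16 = (s - 8)*(s - 2*I)*(s - I)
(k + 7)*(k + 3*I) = k^2 + 7*k + 3*I*k + 21*I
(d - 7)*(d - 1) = d^2 - 8*d + 7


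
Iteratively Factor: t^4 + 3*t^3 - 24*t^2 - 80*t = (t - 5)*(t^3 + 8*t^2 + 16*t) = (t - 5)*(t + 4)*(t^2 + 4*t) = t*(t - 5)*(t + 4)*(t + 4)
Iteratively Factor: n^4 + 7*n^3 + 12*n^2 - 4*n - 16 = (n + 2)*(n^3 + 5*n^2 + 2*n - 8) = (n - 1)*(n + 2)*(n^2 + 6*n + 8) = (n - 1)*(n + 2)*(n + 4)*(n + 2)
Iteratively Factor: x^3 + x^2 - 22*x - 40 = (x - 5)*(x^2 + 6*x + 8) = (x - 5)*(x + 2)*(x + 4)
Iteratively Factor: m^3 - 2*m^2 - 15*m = (m - 5)*(m^2 + 3*m) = m*(m - 5)*(m + 3)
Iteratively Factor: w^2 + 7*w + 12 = (w + 4)*(w + 3)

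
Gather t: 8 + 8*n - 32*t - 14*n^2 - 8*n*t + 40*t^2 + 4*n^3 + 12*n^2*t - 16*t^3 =4*n^3 - 14*n^2 + 8*n - 16*t^3 + 40*t^2 + t*(12*n^2 - 8*n - 32) + 8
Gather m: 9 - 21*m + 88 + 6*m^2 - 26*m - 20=6*m^2 - 47*m + 77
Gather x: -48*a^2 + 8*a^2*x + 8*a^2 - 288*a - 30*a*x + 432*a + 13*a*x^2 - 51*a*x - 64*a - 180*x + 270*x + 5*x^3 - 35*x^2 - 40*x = -40*a^2 + 80*a + 5*x^3 + x^2*(13*a - 35) + x*(8*a^2 - 81*a + 50)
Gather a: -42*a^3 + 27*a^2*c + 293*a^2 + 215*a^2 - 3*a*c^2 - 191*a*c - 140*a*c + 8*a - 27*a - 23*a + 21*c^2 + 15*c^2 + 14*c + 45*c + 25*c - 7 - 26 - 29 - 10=-42*a^3 + a^2*(27*c + 508) + a*(-3*c^2 - 331*c - 42) + 36*c^2 + 84*c - 72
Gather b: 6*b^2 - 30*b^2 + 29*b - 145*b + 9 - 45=-24*b^2 - 116*b - 36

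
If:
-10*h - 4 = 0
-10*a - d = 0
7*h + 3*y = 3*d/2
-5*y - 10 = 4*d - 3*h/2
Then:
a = 229/975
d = -458/195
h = -2/5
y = -47/195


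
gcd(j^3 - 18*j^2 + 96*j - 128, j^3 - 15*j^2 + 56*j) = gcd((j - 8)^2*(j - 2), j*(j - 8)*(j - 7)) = j - 8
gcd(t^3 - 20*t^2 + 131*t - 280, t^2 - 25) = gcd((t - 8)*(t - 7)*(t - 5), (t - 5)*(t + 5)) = t - 5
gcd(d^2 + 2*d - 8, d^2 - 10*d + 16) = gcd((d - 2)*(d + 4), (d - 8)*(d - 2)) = d - 2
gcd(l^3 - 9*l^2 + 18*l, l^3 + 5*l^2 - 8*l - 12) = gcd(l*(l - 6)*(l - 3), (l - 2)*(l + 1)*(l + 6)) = 1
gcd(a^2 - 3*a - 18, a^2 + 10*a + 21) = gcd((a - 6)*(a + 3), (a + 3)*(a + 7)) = a + 3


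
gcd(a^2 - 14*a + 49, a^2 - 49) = a - 7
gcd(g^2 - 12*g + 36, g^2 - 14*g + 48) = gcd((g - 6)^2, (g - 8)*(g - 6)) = g - 6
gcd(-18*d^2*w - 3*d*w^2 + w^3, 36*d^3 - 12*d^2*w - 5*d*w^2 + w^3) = -18*d^2 - 3*d*w + w^2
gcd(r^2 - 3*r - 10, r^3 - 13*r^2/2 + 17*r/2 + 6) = 1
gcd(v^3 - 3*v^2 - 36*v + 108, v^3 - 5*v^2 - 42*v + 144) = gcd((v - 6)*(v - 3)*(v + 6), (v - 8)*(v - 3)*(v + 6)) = v^2 + 3*v - 18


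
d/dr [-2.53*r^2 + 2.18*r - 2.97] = 2.18 - 5.06*r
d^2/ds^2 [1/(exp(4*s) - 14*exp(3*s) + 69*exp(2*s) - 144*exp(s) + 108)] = 2*((-8*exp(3*s) + 63*exp(2*s) - 138*exp(s) + 72)*(exp(4*s) - 14*exp(3*s) + 69*exp(2*s) - 144*exp(s) + 108) + 4*(2*exp(3*s) - 21*exp(2*s) + 69*exp(s) - 72)^2*exp(s))*exp(s)/(exp(4*s) - 14*exp(3*s) + 69*exp(2*s) - 144*exp(s) + 108)^3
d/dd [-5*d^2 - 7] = -10*d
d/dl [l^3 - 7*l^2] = l*(3*l - 14)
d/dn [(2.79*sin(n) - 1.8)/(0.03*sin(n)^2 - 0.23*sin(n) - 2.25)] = (-0.0837*sin(n)^2 + 0.108*sin(n) - 6.6915)*cos(n)/(0.0009*sin(n)^4 - 0.0138*sin(n)^3 - 0.0821*sin(n)^2 + 1.035*sin(n) + 5.0625)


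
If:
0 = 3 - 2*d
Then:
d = 3/2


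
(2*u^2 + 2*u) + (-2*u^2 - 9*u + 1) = 1 - 7*u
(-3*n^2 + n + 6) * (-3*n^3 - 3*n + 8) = 9*n^5 - 3*n^4 - 9*n^3 - 27*n^2 - 10*n + 48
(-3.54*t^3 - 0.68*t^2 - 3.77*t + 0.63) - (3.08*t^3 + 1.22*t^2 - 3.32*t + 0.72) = -6.62*t^3 - 1.9*t^2 - 0.45*t - 0.09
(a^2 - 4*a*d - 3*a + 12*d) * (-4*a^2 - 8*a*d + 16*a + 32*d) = -4*a^4 + 8*a^3*d + 28*a^3 + 32*a^2*d^2 - 56*a^2*d - 48*a^2 - 224*a*d^2 + 96*a*d + 384*d^2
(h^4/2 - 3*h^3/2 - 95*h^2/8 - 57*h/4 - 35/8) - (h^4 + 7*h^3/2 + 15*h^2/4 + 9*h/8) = -h^4/2 - 5*h^3 - 125*h^2/8 - 123*h/8 - 35/8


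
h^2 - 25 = (h - 5)*(h + 5)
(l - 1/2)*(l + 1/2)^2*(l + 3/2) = l^4 + 2*l^3 + l^2/2 - l/2 - 3/16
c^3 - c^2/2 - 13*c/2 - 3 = (c - 3)*(c + 1/2)*(c + 2)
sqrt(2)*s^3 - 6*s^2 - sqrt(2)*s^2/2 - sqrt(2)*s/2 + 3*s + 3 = (s - 1)*(s - 3*sqrt(2))*(sqrt(2)*s + sqrt(2)/2)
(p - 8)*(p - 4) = p^2 - 12*p + 32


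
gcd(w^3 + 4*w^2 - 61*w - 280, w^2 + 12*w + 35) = w^2 + 12*w + 35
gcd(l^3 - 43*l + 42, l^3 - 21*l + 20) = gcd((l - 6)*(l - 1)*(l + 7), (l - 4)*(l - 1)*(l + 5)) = l - 1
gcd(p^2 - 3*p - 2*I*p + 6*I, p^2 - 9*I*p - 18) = 1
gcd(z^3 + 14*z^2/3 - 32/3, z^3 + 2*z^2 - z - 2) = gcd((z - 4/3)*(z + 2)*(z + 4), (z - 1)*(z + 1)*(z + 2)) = z + 2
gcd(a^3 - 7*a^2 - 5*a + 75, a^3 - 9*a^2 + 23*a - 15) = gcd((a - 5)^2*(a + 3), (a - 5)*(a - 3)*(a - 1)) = a - 5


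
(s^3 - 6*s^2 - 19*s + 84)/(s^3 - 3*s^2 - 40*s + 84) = (s^2 + s - 12)/(s^2 + 4*s - 12)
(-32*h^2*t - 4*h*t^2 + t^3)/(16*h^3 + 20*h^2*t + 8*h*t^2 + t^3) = t*(-8*h + t)/(4*h^2 + 4*h*t + t^2)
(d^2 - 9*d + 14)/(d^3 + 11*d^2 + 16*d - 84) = (d - 7)/(d^2 + 13*d + 42)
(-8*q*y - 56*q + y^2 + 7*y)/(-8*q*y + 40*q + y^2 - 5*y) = (y + 7)/(y - 5)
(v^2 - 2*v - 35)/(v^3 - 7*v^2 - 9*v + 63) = (v + 5)/(v^2 - 9)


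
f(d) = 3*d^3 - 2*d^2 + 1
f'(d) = 9*d^2 - 4*d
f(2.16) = 21.90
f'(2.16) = 33.35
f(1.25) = 3.73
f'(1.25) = 9.06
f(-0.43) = 0.39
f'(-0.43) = 3.38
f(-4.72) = -359.02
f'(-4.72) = 219.39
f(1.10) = 2.57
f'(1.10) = 6.49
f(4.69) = 266.49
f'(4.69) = 179.20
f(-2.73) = -74.95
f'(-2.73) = 78.00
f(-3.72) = -181.11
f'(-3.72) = 139.43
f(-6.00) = -719.00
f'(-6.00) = 348.00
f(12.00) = 4897.00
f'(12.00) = 1248.00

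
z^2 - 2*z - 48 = (z - 8)*(z + 6)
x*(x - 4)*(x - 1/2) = x^3 - 9*x^2/2 + 2*x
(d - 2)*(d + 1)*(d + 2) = d^3 + d^2 - 4*d - 4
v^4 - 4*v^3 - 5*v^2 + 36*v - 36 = (v - 3)*(v - 2)^2*(v + 3)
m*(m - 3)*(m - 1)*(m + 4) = m^4 - 13*m^2 + 12*m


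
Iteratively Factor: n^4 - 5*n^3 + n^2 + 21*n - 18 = (n - 1)*(n^3 - 4*n^2 - 3*n + 18) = (n - 1)*(n + 2)*(n^2 - 6*n + 9) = (n - 3)*(n - 1)*(n + 2)*(n - 3)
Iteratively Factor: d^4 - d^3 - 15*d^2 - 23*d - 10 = (d - 5)*(d^3 + 4*d^2 + 5*d + 2) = (d - 5)*(d + 1)*(d^2 + 3*d + 2) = (d - 5)*(d + 1)*(d + 2)*(d + 1)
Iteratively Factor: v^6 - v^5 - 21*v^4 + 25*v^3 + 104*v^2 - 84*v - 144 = (v - 3)*(v^5 + 2*v^4 - 15*v^3 - 20*v^2 + 44*v + 48) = (v - 3)*(v + 1)*(v^4 + v^3 - 16*v^2 - 4*v + 48) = (v - 3)*(v + 1)*(v + 4)*(v^3 - 3*v^2 - 4*v + 12) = (v - 3)*(v + 1)*(v + 2)*(v + 4)*(v^2 - 5*v + 6) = (v - 3)*(v - 2)*(v + 1)*(v + 2)*(v + 4)*(v - 3)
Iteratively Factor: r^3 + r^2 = (r + 1)*(r^2) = r*(r + 1)*(r)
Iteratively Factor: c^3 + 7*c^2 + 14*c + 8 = (c + 4)*(c^2 + 3*c + 2) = (c + 1)*(c + 4)*(c + 2)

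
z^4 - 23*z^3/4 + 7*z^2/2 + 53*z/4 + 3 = (z - 4)*(z - 3)*(z + 1/4)*(z + 1)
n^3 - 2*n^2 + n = n*(n - 1)^2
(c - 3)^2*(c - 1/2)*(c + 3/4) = c^4 - 23*c^3/4 + 57*c^2/8 + 9*c/2 - 27/8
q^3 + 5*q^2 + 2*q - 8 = (q - 1)*(q + 2)*(q + 4)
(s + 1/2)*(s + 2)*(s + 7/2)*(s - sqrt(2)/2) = s^4 - sqrt(2)*s^3/2 + 6*s^3 - 3*sqrt(2)*s^2 + 39*s^2/4 - 39*sqrt(2)*s/8 + 7*s/2 - 7*sqrt(2)/4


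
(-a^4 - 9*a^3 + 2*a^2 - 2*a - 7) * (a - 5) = -a^5 - 4*a^4 + 47*a^3 - 12*a^2 + 3*a + 35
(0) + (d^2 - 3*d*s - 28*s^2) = d^2 - 3*d*s - 28*s^2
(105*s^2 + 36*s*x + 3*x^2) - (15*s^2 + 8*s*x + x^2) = 90*s^2 + 28*s*x + 2*x^2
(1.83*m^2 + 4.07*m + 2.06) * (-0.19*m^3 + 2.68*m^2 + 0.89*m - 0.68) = -0.3477*m^5 + 4.1311*m^4 + 12.1449*m^3 + 7.8987*m^2 - 0.9342*m - 1.4008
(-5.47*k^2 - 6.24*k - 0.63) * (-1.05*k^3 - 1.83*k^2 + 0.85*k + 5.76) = 5.7435*k^5 + 16.5621*k^4 + 7.4312*k^3 - 35.6583*k^2 - 36.4779*k - 3.6288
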